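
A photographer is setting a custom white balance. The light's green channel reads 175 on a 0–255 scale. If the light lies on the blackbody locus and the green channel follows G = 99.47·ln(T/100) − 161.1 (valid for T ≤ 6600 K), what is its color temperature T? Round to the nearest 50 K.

2950 K

ln t = (175 + 161.1) / 99.47 = 3.3789.
t = e^3.3789 = 29.339.
T = 100·t = 2934 K → 2950 K to the nearest 50 K.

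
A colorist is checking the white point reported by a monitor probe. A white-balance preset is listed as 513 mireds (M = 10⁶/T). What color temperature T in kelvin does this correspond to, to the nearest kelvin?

1949 K

T = 10⁶ / 513 = 1949.32 K → 1949 K.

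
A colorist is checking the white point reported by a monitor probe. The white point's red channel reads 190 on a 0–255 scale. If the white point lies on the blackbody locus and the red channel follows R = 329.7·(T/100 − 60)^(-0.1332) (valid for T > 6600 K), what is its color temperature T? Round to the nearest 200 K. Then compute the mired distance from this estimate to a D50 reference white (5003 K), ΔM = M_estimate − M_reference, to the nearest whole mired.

(t − 60)^(-0.1332) = 190/329.7 = 0.57628.
t − 60 = 0.57628^(1/-0.1332) = 0.57628^(-7.508) = 62.667, so t = 122.667.
T = 100·t = 12267 K → 12200 K to the nearest 200 K.
M_estimate = 10⁶/12200 = 81.97; M_reference = 10⁶/5003 = 199.88.
ΔM = 81.97 − 199.88 = -117.91 → -118 mireds.

-118 mireds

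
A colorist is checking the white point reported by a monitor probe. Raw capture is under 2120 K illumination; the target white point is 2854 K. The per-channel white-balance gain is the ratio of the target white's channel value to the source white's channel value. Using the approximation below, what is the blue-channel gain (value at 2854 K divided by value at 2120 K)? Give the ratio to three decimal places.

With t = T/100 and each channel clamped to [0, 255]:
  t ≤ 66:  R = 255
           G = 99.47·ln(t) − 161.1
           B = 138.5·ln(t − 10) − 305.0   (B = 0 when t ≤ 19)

At 2120 K (t = 21.2):
  B = 138.5·ln(21.2 − 10) − 305.0 = 138.5·ln 11.2 − 305.0 = 138.5·2.4159 − 305.0 = 29.604.
At 2854 K (t = 28.54):
  B = 138.5·ln(28.54 − 10) − 305.0 = 138.5·ln 18.54 − 305.0 = 138.5·2.9199 − 305.0 = 99.410.
Gain = 99.410 / 29.604 = 3.3580 → 3.358.

3.358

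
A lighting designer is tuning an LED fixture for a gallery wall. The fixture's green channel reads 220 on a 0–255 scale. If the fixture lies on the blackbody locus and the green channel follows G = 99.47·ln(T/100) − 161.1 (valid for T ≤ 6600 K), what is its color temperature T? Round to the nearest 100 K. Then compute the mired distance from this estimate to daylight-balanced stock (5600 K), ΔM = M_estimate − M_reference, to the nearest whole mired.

ln t = (220 + 161.1) / 99.47 = 3.8313.
t = e^3.8313 = 46.123.
T = 100·t = 4612 K → 4600 K to the nearest 100 K.
M_estimate = 10⁶/4600 = 217.39; M_reference = 10⁶/5600 = 178.57.
ΔM = 217.39 − 178.57 = 38.82 → +39 mireds.

+39 mireds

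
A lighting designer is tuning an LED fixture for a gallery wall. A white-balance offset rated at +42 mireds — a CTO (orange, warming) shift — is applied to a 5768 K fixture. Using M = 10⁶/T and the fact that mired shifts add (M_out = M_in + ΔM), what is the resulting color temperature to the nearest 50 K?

M_in = 10⁶/5768 = 173.37 mireds.
M_out = 173.37 + (+42) = 215.37 mireds.
T_out = 10⁶/215.37 = 4643.2 K → 4650 K.

4650 K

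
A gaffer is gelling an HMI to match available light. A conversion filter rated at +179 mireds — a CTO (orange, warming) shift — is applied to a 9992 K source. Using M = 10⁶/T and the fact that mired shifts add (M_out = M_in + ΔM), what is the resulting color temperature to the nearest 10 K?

M_in = 10⁶/9992 = 100.08 mireds.
M_out = 100.08 + (+179) = 279.08 mireds.
T_out = 10⁶/279.08 = 3583.2 K → 3580 K.

3580 K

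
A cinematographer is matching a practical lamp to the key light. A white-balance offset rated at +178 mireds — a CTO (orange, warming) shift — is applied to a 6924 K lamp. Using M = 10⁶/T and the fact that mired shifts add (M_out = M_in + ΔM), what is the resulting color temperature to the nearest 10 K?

M_in = 10⁶/6924 = 144.43 mireds.
M_out = 144.43 + (+178) = 322.43 mireds.
T_out = 10⁶/322.43 = 3101.5 K → 3100 K.

3100 K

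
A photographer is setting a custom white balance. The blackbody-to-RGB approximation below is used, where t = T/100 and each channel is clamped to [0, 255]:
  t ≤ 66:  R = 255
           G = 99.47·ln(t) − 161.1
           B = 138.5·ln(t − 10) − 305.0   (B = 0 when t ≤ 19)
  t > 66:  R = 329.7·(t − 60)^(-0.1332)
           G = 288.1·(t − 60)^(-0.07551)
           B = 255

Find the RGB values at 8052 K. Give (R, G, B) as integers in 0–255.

t = 8052/100 = 80.52; the t > 66 branch applies.
R = 329.7·(80.52 − 60)^(-0.1332) = 329.7·20.52^(-0.1332) = 329.7·0.66868 = 220.464.
G = 288.1·(80.52 − 60)^(-0.07551) = 288.1·20.52^(-0.07551) = 288.1·0.79601 = 229.330.
B = 255 by definition for t > 66.
Rounded: (220, 229, 255).

(220, 229, 255)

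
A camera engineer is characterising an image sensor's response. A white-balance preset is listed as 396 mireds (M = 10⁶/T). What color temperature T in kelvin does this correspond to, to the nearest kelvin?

2525 K

T = 10⁶ / 396 = 2525.25 K → 2525 K.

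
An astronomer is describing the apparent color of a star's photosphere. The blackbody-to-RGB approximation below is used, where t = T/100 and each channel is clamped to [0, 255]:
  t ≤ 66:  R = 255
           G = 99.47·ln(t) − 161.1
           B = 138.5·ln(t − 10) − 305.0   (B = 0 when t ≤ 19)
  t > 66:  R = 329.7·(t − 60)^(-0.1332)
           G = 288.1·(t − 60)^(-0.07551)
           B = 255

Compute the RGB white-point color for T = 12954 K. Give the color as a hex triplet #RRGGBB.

t = 12954/100 = 129.54; the t > 66 branch applies.
R = 329.7·(129.54 − 60)^(-0.1332) = 329.7·69.54^(-0.1332) = 329.7·0.56835 = 187.384.
G = 288.1·(129.54 − 60)^(-0.07551) = 288.1·69.54^(-0.07551) = 288.1·0.72593 = 209.140.
B = 255 by definition for t > 66.
Rounded: (187, 209, 255).
In hex: #BBD1FF.

#BBD1FF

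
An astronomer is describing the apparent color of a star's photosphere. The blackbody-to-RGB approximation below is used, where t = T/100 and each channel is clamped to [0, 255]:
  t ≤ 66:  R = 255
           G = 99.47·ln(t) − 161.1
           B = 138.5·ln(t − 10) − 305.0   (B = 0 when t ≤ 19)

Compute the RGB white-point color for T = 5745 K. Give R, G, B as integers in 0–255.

R=255, G=242, B=230

t = 5745/100 = 57.45; the t ≤ 66 branch applies.
R = 255 by definition for t ≤ 66.
G = 99.47·ln 57.45 − 161.1 = 99.47·4.0509 − 161.1 = 241.845.
B = 138.5·ln(57.45 − 10) − 305.0 = 138.5·ln 47.45 − 305.0 = 138.5·3.8597 − 305.0 = 229.565.
Rounded: (255, 242, 230).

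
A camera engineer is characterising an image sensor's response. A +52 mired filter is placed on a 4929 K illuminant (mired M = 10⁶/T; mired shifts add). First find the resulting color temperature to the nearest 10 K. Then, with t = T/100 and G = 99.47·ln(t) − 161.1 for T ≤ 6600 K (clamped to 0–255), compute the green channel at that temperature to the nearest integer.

M_in = 10⁶/4929 = 202.88; M_out = 202.88 + (+52) = 254.88.
T_out = 10⁶/254.88 = 3923.4 K → 3920 K; t = 39.2.
G = 99.47·ln 39.2 − 161.1 = 99.47·3.6687 − 161.1 = 203.823.
Rounded: 204.

204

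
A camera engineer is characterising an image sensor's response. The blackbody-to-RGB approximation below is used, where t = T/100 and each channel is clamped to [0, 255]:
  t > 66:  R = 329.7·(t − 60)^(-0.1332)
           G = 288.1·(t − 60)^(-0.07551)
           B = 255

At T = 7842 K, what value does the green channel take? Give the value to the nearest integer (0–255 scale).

t = 7842/100 = 78.42; the t > 66 branch applies.
G = 288.1·(78.42 − 60)^(-0.07551) = 288.1·18.42^(-0.07551) = 288.1·0.80252 = 231.207.
Rounded: 231.

231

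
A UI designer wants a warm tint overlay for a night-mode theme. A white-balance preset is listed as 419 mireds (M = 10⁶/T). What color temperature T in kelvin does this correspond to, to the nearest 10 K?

2390 K

T = 10⁶ / 419 = 2386.63 K → 2390 K.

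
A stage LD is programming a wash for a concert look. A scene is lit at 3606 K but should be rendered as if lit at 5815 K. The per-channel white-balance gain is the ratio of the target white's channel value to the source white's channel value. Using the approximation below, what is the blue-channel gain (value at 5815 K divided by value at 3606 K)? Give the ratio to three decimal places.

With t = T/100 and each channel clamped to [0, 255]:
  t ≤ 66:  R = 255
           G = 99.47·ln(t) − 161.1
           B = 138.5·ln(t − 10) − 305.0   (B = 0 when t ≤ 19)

1.580

At 3606 K (t = 36.06):
  B = 138.5·ln(36.06 − 10) − 305.0 = 138.5·ln 26.06 − 305.0 = 138.5·3.2604 − 305.0 = 146.566.
At 5815 K (t = 58.15):
  B = 138.5·ln(58.15 − 10) − 305.0 = 138.5·ln 48.15 − 305.0 = 138.5·3.8743 − 305.0 = 231.593.
Gain = 231.593 / 146.566 = 1.5801 → 1.580.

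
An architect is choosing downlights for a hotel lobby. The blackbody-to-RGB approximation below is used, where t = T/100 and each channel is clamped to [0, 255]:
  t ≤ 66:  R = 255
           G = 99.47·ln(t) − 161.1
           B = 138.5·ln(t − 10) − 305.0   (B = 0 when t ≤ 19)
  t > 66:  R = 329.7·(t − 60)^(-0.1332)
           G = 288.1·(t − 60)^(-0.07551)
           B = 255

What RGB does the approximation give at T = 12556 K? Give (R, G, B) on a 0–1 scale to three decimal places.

(0.741, 0.824, 1.000)

t = 12556/100 = 125.56; the t > 66 branch applies.
R = 329.7·(125.56 − 60)^(-0.1332) = 329.7·65.56^(-0.1332) = 329.7·0.57283 = 188.861.
G = 288.1·(125.56 − 60)^(-0.07551) = 288.1·65.56^(-0.07551) = 288.1·0.72916 = 210.072.
B = 255 by definition for t > 66.
Dividing each by 255: (0.7406, 0.8238, 1.0000) → (0.741, 0.824, 1.000).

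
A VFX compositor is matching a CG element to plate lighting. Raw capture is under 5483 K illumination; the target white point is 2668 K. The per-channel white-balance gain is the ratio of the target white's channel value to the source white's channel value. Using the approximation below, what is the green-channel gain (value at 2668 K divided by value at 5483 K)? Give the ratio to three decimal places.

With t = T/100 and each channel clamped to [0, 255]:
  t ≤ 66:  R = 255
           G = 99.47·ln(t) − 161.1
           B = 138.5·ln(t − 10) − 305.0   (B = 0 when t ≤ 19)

0.698

At 5483 K (t = 54.83):
  G = 99.47·ln 54.83 − 161.1 = 99.47·4.0042 − 161.1 = 237.202.
At 2668 K (t = 26.68):
  G = 99.47·ln 26.68 − 161.1 = 99.47·3.2839 − 161.1 = 165.551.
Gain = 165.551 / 237.202 = 0.6979 → 0.698.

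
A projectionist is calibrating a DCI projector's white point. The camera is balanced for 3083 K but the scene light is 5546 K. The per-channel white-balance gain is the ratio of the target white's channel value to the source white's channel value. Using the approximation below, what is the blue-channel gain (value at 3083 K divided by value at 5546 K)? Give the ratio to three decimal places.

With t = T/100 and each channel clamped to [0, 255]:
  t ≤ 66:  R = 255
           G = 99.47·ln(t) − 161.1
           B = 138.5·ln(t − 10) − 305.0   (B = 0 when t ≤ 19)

0.517

At 5546 K (t = 55.46):
  B = 138.5·ln(55.46 − 10) − 305.0 = 138.5·ln 45.46 − 305.0 = 138.5·3.8168 − 305.0 = 223.631.
At 3083 K (t = 30.83):
  B = 138.5·ln(30.83 − 10) − 305.0 = 138.5·ln 20.83 − 305.0 = 138.5·3.0364 − 305.0 = 115.541.
Gain = 115.541 / 223.631 = 0.5167 → 0.517.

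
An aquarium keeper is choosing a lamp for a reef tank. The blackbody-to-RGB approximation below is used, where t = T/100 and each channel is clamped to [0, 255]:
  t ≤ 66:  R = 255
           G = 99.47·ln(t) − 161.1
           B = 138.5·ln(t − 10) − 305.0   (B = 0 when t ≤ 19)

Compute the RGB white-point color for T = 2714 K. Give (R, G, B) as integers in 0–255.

t = 2714/100 = 27.14; the t ≤ 66 branch applies.
R = 255 by definition for t ≤ 66.
G = 99.47·ln 27.14 − 161.1 = 99.47·3.3010 − 161.1 = 167.251.
B = 138.5·ln(27.14 − 10) − 305.0 = 138.5·ln 17.14 − 305.0 = 138.5·2.8414 − 305.0 = 88.536.
Rounded: (255, 167, 89).

(255, 167, 89)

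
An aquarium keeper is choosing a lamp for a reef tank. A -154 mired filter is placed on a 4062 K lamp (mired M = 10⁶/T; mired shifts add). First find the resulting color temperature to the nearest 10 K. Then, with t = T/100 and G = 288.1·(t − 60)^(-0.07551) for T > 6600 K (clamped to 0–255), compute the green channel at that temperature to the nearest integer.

215

M_in = 10⁶/4062 = 246.18; M_out = 246.18 + (-154) = 92.18.
T_out = 10⁶/92.18 = 10847.9 K → 10850 K; t = 108.5.
G = 288.1·(108.5 − 60)^(-0.07551) = 288.1·48.5^(-0.07551) = 288.1·0.74595 = 214.908.
Rounded: 215.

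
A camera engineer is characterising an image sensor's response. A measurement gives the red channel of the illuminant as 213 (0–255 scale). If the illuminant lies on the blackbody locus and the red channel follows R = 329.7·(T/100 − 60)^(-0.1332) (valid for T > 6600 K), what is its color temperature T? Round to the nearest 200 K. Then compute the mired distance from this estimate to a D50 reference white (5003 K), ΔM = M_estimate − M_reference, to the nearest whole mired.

(t − 60)^(-0.1332) = 213/329.7 = 0.64604.
t − 60 = 0.64604^(1/-0.1332) = 0.64604^(-7.508) = 26.575, so t = 86.575.
T = 100·t = 8657 K → 8600 K to the nearest 200 K.
M_estimate = 10⁶/8600 = 116.28; M_reference = 10⁶/5003 = 199.88.
ΔM = 116.28 − 199.88 = -83.60 → -84 mireds.

-84 mireds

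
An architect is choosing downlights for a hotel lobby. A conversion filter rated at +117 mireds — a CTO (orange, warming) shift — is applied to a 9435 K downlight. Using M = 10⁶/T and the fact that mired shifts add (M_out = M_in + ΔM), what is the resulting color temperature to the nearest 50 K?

M_in = 10⁶/9435 = 105.99 mireds.
M_out = 105.99 + (+117) = 222.99 mireds.
T_out = 10⁶/222.99 = 4484.5 K → 4500 K.

4500 K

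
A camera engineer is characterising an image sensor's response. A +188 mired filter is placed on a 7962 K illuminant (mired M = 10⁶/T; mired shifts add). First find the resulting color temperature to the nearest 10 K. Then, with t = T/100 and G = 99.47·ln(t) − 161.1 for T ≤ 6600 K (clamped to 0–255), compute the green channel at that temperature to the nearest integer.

M_in = 10⁶/7962 = 125.60; M_out = 125.60 + (+188) = 313.60.
T_out = 10⁶/313.60 = 3188.8 K → 3190 K; t = 31.9.
G = 99.47·ln 31.9 − 161.1 = 99.47·3.4626 − 161.1 = 183.325.
Rounded: 183.

183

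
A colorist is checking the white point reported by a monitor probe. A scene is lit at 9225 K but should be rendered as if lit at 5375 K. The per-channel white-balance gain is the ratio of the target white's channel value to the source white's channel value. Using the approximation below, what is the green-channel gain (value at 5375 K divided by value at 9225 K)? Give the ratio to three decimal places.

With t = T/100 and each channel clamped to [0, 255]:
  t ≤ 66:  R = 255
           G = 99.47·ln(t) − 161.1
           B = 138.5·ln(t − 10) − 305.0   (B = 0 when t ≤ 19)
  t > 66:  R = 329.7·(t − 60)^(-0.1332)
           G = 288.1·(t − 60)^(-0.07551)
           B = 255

1.061

At 9225 K (t = 92.25):
  G = 288.1·(92.25 − 60)^(-0.07551) = 288.1·32.25^(-0.07551) = 288.1·0.76929 = 221.633.
At 5375 K (t = 53.75):
  G = 99.47·ln 53.75 − 161.1 = 99.47·3.9843 − 161.1 = 235.223.
Gain = 235.223 / 221.633 = 1.0613 → 1.061.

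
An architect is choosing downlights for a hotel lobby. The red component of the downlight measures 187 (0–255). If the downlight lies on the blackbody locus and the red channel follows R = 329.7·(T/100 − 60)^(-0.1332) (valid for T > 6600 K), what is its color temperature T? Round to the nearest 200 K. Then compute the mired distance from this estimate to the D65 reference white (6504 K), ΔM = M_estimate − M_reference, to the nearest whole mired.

(t − 60)^(-0.1332) = 187/329.7 = 0.56718.
t − 60 = 0.56718^(1/-0.1332) = 0.56718^(-7.508) = 70.620, so t = 130.620.
T = 100·t = 13062 K → 13000 K to the nearest 200 K.
M_estimate = 10⁶/13000 = 76.92; M_reference = 10⁶/6504 = 153.75.
ΔM = 76.92 − 153.75 = -76.83 → -77 mireds.

-77 mireds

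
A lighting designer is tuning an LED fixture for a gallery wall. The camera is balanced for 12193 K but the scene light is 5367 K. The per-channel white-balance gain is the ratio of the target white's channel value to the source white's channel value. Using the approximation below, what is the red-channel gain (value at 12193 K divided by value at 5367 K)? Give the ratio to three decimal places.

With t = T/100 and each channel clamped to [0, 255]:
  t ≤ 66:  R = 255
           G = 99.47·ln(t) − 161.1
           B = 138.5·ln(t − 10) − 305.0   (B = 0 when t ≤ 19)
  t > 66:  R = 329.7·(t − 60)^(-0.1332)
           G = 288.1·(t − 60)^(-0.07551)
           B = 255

At 5367 K (t = 53.67):
  R = 255 by definition for t ≤ 66.
At 12193 K (t = 121.93):
  R = 329.7·(121.93 − 60)^(-0.1332) = 329.7·61.93^(-0.1332) = 329.7·0.57719 = 190.300.
Gain = 190.300 / 255.000 = 0.7463 → 0.746.

0.746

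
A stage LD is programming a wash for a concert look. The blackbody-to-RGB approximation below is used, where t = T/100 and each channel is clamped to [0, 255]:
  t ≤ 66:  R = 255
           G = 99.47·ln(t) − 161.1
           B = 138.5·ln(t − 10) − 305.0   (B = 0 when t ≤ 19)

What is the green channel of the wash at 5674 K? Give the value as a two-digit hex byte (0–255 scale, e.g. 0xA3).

t = 5674/100 = 56.74; the t ≤ 66 branch applies.
G = 99.47·ln 56.74 − 161.1 = 99.47·4.0385 − 161.1 = 240.608.
Rounded: 241; in hex, 0xF1.

0xF1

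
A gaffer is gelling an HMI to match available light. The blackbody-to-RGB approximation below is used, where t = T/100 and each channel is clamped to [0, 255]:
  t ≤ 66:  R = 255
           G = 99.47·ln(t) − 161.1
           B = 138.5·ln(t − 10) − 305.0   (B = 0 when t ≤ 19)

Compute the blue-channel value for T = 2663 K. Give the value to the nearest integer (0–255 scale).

t = 2663/100 = 26.63; the t ≤ 66 branch applies.
B = 138.5·ln(26.63 − 10) − 305.0 = 138.5·ln 16.63 − 305.0 = 138.5·2.8112 − 305.0 = 84.352.
Rounded: 84.

84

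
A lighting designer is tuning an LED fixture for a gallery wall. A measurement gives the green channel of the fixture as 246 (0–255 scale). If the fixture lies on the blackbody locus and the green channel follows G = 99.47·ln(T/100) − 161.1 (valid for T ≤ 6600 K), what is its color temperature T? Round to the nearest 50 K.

6000 K

ln t = (246 + 161.1) / 99.47 = 4.0927.
t = e^4.0927 = 59.901.
T = 100·t = 5990 K → 6000 K to the nearest 50 K.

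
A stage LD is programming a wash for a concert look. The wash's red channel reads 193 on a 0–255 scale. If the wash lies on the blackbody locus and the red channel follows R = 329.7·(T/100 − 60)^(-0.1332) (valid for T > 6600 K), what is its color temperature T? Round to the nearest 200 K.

(t − 60)^(-0.1332) = 193/329.7 = 0.58538.
t − 60 = 0.58538^(1/-0.1332) = 0.58538^(-7.508) = 55.713, so t = 115.713.
T = 100·t = 11571 K → 11600 K to the nearest 200 K.

11600 K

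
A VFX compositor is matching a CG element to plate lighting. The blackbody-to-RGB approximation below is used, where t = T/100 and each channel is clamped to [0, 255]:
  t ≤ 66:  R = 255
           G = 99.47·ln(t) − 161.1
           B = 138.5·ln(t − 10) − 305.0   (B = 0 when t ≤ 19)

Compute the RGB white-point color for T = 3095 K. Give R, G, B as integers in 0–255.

t = 3095/100 = 30.95; the t ≤ 66 branch applies.
R = 255 by definition for t ≤ 66.
G = 99.47·ln 30.95 − 161.1 = 99.47·3.4324 − 161.1 = 180.318.
B = 138.5·ln(30.95 − 10) − 305.0 = 138.5·ln 20.95 − 305.0 = 138.5·3.0421 − 305.0 = 116.336.
Rounded: (255, 180, 116).

R=255, G=180, B=116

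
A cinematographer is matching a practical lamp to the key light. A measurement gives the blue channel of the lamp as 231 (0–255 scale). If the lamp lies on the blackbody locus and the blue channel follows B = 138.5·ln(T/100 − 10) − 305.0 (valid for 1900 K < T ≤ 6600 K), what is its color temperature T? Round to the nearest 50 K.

ln(t − 10) = (231 + 305.0) / 138.5 = 3.8700.
t − 10 = e^3.8700 = 47.944, so t = 57.944.
T = 100·t = 5794 K → 5800 K to the nearest 50 K.

5800 K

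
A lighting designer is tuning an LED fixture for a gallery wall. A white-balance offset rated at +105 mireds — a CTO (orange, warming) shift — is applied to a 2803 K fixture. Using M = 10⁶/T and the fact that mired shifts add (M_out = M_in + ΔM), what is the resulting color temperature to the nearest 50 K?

M_in = 10⁶/2803 = 356.76 mireds.
M_out = 356.76 + (+105) = 461.76 mireds.
T_out = 10⁶/461.76 = 2165.6 K → 2150 K.

2150 K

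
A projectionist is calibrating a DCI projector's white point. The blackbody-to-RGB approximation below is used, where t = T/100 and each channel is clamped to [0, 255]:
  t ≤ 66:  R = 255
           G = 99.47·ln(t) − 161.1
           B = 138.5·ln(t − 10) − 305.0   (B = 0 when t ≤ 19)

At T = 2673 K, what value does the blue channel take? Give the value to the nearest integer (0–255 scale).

t = 2673/100 = 26.73; the t ≤ 66 branch applies.
B = 138.5·ln(26.73 − 10) − 305.0 = 138.5·ln 16.73 − 305.0 = 138.5·2.8172 − 305.0 = 85.183.
Rounded: 85.

85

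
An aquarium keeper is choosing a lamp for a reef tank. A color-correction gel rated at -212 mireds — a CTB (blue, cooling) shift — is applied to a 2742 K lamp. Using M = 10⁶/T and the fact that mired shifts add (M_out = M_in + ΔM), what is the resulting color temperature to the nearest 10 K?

6550 K

M_in = 10⁶/2742 = 364.70 mireds.
M_out = 364.70 + (-212) = 152.70 mireds.
T_out = 10⁶/152.70 = 6548.9 K → 6550 K.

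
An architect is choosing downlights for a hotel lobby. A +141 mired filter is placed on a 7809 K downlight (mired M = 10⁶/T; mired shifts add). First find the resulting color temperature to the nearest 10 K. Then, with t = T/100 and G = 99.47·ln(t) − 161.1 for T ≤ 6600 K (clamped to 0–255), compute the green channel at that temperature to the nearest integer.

M_in = 10⁶/7809 = 128.06; M_out = 128.06 + (+141) = 269.06.
T_out = 10⁶/269.06 = 3716.7 K → 3720 K; t = 37.2.
G = 99.47·ln 37.2 − 161.1 = 99.47·3.6163 − 161.1 = 198.614.
Rounded: 199.

199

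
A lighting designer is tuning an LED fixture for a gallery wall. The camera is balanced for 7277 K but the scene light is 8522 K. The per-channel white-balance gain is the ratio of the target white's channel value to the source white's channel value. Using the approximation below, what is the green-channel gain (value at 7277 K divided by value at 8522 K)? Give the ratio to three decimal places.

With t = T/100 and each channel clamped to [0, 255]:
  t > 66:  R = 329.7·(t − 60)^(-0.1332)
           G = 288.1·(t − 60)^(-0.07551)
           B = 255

At 8522 K (t = 85.22):
  G = 288.1·(85.22 − 60)^(-0.07551) = 288.1·25.22^(-0.07551) = 288.1·0.78371 = 225.786.
At 7277 K (t = 72.77):
  G = 288.1·(72.77 − 60)^(-0.07551) = 288.1·12.77^(-0.07551) = 288.1·0.82503 = 237.692.
Gain = 237.692 / 225.786 = 1.0527 → 1.053.

1.053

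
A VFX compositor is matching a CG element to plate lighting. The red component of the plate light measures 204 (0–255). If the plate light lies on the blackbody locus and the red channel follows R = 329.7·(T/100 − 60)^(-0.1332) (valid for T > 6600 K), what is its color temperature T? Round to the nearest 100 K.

9700 K

(t − 60)^(-0.1332) = 204/329.7 = 0.61874.
t − 60 = 0.61874^(1/-0.1332) = 0.61874^(-7.508) = 36.748, so t = 96.748.
T = 100·t = 9675 K → 9700 K to the nearest 100 K.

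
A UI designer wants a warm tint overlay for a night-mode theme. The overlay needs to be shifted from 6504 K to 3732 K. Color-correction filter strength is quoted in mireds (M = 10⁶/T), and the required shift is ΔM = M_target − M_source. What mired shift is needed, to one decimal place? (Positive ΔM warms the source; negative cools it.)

M_source = 10⁶/6504 = 153.752; M_target = 10⁶/3732 = 267.953.
ΔM = 267.953 − 153.752 = 114.201 → +114.2 mireds, a warming shift.

+114.2 mireds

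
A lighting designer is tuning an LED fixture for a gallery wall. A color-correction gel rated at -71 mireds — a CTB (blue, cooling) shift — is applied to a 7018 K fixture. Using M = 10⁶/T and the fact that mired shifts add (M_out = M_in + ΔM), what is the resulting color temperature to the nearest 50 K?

M_in = 10⁶/7018 = 142.49 mireds.
M_out = 142.49 + (-71) = 71.49 mireds.
T_out = 10⁶/71.49 = 13987.8 K → 14000 K.

14000 K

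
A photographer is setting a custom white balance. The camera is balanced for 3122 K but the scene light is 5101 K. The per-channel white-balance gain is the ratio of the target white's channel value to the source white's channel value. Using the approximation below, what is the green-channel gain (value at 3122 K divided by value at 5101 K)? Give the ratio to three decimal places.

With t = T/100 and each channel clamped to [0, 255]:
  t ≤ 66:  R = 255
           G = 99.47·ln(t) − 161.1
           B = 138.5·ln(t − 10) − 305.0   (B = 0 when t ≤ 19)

0.788

At 5101 K (t = 51.01):
  G = 99.47·ln 51.01 − 161.1 = 99.47·3.9320 − 161.1 = 230.018.
At 3122 K (t = 31.22):
  G = 99.47·ln 31.22 − 161.1 = 99.47·3.4411 − 161.1 = 181.182.
Gain = 181.182 / 230.018 = 0.7877 → 0.788.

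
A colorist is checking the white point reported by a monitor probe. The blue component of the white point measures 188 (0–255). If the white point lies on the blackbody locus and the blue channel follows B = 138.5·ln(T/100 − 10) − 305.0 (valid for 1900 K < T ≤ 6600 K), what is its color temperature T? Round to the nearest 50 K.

ln(t − 10) = (188 + 305.0) / 138.5 = 3.5596.
t − 10 = e^3.5596 = 35.148, so t = 45.148.
T = 100·t = 4515 K → 4500 K to the nearest 50 K.

4500 K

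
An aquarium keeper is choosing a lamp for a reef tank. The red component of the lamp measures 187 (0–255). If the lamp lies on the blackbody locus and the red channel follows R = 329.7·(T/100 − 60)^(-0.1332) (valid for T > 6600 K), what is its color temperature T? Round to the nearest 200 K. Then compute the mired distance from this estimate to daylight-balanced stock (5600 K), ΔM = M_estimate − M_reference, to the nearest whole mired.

-102 mireds

(t − 60)^(-0.1332) = 187/329.7 = 0.56718.
t − 60 = 0.56718^(1/-0.1332) = 0.56718^(-7.508) = 70.620, so t = 130.620.
T = 100·t = 13062 K → 13000 K to the nearest 200 K.
M_estimate = 10⁶/13000 = 76.92; M_reference = 10⁶/5600 = 178.57.
ΔM = 76.92 − 178.57 = -101.65 → -102 mireds.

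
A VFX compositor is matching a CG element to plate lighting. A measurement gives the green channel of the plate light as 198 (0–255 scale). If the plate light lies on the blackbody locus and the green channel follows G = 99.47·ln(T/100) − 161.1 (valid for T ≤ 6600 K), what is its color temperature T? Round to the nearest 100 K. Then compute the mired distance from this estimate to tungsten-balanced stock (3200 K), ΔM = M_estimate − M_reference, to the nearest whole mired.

ln t = (198 + 161.1) / 99.47 = 3.6101.
t = e^3.6101 = 36.971.
T = 100·t = 3697 K → 3700 K to the nearest 100 K.
M_estimate = 10⁶/3700 = 270.27; M_reference = 10⁶/3200 = 312.50.
ΔM = 270.27 − 312.50 = -42.23 → -42 mireds.

-42 mireds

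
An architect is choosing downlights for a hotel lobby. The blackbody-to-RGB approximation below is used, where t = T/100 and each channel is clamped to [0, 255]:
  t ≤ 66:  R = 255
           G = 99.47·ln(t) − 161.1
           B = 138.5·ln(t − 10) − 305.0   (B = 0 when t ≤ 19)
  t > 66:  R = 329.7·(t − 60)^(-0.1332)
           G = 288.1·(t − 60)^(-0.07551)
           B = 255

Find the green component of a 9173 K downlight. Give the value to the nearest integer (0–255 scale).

222

t = 9173/100 = 91.73; the t > 66 branch applies.
G = 288.1·(91.73 − 60)^(-0.07551) = 288.1·31.73^(-0.07551) = 288.1·0.77024 = 221.905.
Rounded: 222.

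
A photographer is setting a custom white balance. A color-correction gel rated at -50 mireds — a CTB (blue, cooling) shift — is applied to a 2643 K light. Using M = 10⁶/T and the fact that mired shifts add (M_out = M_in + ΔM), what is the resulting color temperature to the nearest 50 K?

3050 K

M_in = 10⁶/2643 = 378.36 mireds.
M_out = 378.36 + (-50) = 328.36 mireds.
T_out = 10⁶/328.36 = 3045.5 K → 3050 K.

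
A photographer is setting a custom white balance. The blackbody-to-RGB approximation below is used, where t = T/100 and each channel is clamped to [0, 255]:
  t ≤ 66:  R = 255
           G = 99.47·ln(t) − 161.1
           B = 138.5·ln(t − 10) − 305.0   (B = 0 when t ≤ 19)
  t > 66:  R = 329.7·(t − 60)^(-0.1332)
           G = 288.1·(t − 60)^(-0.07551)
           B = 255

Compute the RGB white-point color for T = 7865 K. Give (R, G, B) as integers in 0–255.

(223, 231, 255)

t = 7865/100 = 78.65; the t > 66 branch applies.
R = 329.7·(78.65 − 60)^(-0.1332) = 329.7·18.65^(-0.1332) = 329.7·0.67724 = 223.288.
G = 288.1·(78.65 − 60)^(-0.07551) = 288.1·18.65^(-0.07551) = 288.1·0.80177 = 230.991.
B = 255 by definition for t > 66.
Rounded: (223, 231, 255).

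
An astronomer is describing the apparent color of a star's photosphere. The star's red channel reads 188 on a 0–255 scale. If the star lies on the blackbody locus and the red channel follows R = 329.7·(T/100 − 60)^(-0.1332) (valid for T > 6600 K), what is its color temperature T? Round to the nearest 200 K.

12800 K

(t − 60)^(-0.1332) = 188/329.7 = 0.57022.
t − 60 = 0.57022^(1/-0.1332) = 0.57022^(-7.508) = 67.848, so t = 127.848.
T = 100·t = 12785 K → 12800 K to the nearest 200 K.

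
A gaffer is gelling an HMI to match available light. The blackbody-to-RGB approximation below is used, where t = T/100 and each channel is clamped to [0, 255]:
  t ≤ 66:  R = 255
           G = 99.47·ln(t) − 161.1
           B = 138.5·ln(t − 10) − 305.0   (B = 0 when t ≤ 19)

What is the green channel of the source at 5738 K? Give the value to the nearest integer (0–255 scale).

242

t = 5738/100 = 57.38; the t ≤ 66 branch applies.
G = 99.47·ln 57.38 − 161.1 = 99.47·4.0497 − 161.1 = 241.723.
Rounded: 242.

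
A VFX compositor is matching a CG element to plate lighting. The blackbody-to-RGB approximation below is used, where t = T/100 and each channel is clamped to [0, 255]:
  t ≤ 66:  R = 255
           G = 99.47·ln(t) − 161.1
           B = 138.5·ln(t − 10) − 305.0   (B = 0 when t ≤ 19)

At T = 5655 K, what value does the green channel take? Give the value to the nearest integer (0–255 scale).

240

t = 5655/100 = 56.55; the t ≤ 66 branch applies.
G = 99.47·ln 56.55 − 161.1 = 99.47·4.0351 − 161.1 = 240.274.
Rounded: 240.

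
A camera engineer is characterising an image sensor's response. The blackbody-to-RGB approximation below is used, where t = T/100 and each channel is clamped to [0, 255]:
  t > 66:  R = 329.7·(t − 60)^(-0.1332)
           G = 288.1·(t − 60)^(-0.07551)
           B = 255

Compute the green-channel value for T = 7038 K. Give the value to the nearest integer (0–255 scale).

241

t = 7038/100 = 70.38; the t > 66 branch applies.
G = 288.1·(70.38 − 60)^(-0.07551) = 288.1·10.38^(-0.07551) = 288.1·0.83804 = 241.441.
Rounded: 241.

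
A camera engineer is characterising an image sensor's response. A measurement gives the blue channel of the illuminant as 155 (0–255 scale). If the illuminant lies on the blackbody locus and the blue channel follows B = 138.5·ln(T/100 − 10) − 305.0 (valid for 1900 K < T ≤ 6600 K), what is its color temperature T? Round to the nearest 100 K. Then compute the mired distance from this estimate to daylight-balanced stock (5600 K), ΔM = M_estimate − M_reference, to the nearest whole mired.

+85 mireds

ln(t − 10) = (155 + 305.0) / 138.5 = 3.3213.
t − 10 = e^3.3213 = 27.696, so t = 37.696.
T = 100·t = 3770 K → 3800 K to the nearest 100 K.
M_estimate = 10⁶/3800 = 263.16; M_reference = 10⁶/5600 = 178.57.
ΔM = 263.16 − 178.57 = 84.59 → +85 mireds.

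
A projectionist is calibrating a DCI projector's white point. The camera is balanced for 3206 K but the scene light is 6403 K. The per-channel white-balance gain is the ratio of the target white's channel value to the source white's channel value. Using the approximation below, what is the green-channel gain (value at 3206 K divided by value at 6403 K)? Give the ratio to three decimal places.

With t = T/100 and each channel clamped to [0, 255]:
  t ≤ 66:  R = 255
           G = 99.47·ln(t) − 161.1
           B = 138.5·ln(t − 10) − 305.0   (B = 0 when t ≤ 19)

At 6403 K (t = 64.03):
  G = 99.47·ln 64.03 − 161.1 = 99.47·4.1594 − 161.1 = 252.631.
At 3206 K (t = 32.06):
  G = 99.47·ln 32.06 − 161.1 = 99.47·3.4676 − 161.1 = 183.823.
Gain = 183.823 / 252.631 = 0.7276 → 0.728.

0.728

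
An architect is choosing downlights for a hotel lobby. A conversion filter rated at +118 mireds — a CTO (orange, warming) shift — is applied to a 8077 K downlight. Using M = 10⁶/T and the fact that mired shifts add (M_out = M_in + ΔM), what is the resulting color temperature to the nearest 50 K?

M_in = 10⁶/8077 = 123.81 mireds.
M_out = 123.81 + (+118) = 241.81 mireds.
T_out = 10⁶/241.81 = 4135.5 K → 4150 K.

4150 K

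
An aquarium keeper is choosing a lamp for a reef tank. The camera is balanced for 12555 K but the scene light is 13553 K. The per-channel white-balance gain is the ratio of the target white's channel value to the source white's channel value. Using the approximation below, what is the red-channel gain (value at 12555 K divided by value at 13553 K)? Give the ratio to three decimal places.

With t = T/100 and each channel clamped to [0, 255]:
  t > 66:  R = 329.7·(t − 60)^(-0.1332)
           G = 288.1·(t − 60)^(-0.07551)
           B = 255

1.019

At 13553 K (t = 135.53):
  R = 329.7·(135.53 − 60)^(-0.1332) = 329.7·75.53^(-0.1332) = 329.7·0.56213 = 185.333.
At 12555 K (t = 125.55):
  R = 329.7·(125.55 − 60)^(-0.1332) = 329.7·65.55^(-0.1332) = 329.7·0.57284 = 188.865.
Gain = 188.865 / 185.333 = 1.0191 → 1.019.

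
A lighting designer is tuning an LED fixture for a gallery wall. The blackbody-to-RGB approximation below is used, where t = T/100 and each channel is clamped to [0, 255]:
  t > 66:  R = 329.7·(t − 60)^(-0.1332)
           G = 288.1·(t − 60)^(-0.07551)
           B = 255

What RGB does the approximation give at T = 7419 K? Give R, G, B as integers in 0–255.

R=232, G=236, B=255

t = 7419/100 = 74.19; the t > 66 branch applies.
R = 329.7·(74.19 − 60)^(-0.1332) = 329.7·14.19^(-0.1332) = 329.7·0.70235 = 231.566.
G = 288.1·(74.19 − 60)^(-0.07551) = 288.1·14.19^(-0.07551) = 288.1·0.81849 = 235.807.
B = 255 by definition for t > 66.
Rounded: (232, 236, 255).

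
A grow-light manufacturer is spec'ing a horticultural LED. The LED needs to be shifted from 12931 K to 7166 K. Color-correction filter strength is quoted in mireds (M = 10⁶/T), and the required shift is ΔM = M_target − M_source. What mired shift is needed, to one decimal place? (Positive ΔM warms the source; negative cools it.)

M_source = 10⁶/12931 = 77.334; M_target = 10⁶/7166 = 139.548.
ΔM = 139.548 − 77.334 = 62.214 → +62.2 mireds, a warming shift.

+62.2 mireds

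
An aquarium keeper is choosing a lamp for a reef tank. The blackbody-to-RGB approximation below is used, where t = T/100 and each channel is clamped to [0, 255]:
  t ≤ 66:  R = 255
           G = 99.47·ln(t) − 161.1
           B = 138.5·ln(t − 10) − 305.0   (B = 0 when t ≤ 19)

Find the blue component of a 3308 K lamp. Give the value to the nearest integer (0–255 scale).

130

t = 3308/100 = 33.08; the t ≤ 66 branch applies.
B = 138.5·ln(33.08 − 10) − 305.0 = 138.5·ln 23.08 − 305.0 = 138.5·3.1390 − 305.0 = 129.747.
Rounded: 130.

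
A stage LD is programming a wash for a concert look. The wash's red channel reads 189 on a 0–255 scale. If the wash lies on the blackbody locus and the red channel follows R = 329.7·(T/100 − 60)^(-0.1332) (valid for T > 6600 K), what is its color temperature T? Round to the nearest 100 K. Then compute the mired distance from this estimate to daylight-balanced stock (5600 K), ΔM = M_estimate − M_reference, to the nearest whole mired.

-99 mireds

(t − 60)^(-0.1332) = 189/329.7 = 0.57325.
t − 60 = 0.57325^(1/-0.1332) = 0.57325^(-7.508) = 65.199, so t = 125.199.
T = 100·t = 12520 K → 12500 K to the nearest 100 K.
M_estimate = 10⁶/12500 = 80.00; M_reference = 10⁶/5600 = 178.57.
ΔM = 80.00 − 178.57 = -98.57 → -99 mireds.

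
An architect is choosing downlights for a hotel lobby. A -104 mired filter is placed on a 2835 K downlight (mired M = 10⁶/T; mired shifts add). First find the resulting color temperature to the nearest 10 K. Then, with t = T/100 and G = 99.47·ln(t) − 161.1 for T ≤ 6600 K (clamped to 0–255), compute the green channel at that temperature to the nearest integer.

M_in = 10⁶/2835 = 352.73; M_out = 352.73 + (-104) = 248.73.
T_out = 10⁶/248.73 = 4020.4 K → 4020 K; t = 40.2.
G = 99.47·ln 40.2 − 161.1 = 99.47·3.6939 − 161.1 = 206.329.
Rounded: 206.

206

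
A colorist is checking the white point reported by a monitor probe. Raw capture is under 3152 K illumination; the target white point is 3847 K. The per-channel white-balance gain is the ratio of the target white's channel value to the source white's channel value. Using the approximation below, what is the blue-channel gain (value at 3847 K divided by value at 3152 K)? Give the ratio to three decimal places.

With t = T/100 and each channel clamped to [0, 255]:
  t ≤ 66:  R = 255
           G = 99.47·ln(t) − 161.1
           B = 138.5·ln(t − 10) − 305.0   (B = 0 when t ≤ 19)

At 3152 K (t = 31.52):
  B = 138.5·ln(31.52 − 10) − 305.0 = 138.5·ln 21.52 − 305.0 = 138.5·3.0690 − 305.0 = 120.054.
At 3847 K (t = 38.47):
  B = 138.5·ln(38.47 − 10) − 305.0 = 138.5·ln 28.47 − 305.0 = 138.5·3.3489 − 305.0 = 158.816.
Gain = 158.816 / 120.054 = 1.3229 → 1.323.

1.323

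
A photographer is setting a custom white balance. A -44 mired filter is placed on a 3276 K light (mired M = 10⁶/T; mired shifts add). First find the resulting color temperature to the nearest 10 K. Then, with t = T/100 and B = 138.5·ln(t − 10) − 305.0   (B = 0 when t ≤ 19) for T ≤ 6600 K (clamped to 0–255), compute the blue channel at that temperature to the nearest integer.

158

M_in = 10⁶/3276 = 305.25; M_out = 305.25 + (-44) = 261.25.
T_out = 10⁶/261.25 = 3827.7 K → 3830 K; t = 38.3.
B = 138.5·ln(38.3 − 10) − 305.0 = 138.5·ln 28.3 − 305.0 = 138.5·3.3429 − 305.0 = 157.986.
Rounded: 158.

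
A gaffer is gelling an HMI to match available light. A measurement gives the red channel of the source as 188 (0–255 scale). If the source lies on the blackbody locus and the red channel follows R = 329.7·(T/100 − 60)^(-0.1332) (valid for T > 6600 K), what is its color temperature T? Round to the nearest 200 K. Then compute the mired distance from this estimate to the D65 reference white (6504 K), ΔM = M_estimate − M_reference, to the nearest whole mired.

(t − 60)^(-0.1332) = 188/329.7 = 0.57022.
t − 60 = 0.57022^(1/-0.1332) = 0.57022^(-7.508) = 67.848, so t = 127.848.
T = 100·t = 12785 K → 12800 K to the nearest 200 K.
M_estimate = 10⁶/12800 = 78.12; M_reference = 10⁶/6504 = 153.75.
ΔM = 78.12 − 153.75 = -75.63 → -76 mireds.

-76 mireds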